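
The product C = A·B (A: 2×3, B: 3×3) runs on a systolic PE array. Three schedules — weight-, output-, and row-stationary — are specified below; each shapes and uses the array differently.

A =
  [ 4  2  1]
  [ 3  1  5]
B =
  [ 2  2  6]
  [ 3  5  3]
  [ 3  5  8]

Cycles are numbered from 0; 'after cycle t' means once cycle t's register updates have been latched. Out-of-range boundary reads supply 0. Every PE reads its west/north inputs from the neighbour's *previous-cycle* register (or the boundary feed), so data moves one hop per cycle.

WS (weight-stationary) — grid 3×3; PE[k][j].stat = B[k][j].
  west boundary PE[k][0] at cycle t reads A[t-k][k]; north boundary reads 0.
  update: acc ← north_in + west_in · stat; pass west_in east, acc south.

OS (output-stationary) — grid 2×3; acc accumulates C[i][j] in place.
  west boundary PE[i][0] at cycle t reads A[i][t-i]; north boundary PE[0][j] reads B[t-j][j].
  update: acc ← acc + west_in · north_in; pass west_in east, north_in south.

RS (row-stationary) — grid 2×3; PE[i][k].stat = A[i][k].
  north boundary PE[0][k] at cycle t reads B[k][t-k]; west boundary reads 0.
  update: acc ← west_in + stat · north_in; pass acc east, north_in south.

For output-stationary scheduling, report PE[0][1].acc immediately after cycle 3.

OS 2×3: PE[0][1] cycle-by-cycle (with neighbour feeds):
  @0  [0,0]  acc 8  |  →4  ↓2
  @0  [0,1]  acc 0  |  →0  ↓0
  @1  [0,0]  acc 14  |  →2  ↓3
  @1  [0,1]  acc 8  |  →4  ↓2
  @2  [0,0]  acc 17  |  →1  ↓3
  @2  [0,1]  acc 18  |  →2  ↓5
  @3  [0,0]  acc 17  |  →0  ↓0
  @3  [0,1]  acc 23  |  →1  ↓5

PE[0][1].acc = 23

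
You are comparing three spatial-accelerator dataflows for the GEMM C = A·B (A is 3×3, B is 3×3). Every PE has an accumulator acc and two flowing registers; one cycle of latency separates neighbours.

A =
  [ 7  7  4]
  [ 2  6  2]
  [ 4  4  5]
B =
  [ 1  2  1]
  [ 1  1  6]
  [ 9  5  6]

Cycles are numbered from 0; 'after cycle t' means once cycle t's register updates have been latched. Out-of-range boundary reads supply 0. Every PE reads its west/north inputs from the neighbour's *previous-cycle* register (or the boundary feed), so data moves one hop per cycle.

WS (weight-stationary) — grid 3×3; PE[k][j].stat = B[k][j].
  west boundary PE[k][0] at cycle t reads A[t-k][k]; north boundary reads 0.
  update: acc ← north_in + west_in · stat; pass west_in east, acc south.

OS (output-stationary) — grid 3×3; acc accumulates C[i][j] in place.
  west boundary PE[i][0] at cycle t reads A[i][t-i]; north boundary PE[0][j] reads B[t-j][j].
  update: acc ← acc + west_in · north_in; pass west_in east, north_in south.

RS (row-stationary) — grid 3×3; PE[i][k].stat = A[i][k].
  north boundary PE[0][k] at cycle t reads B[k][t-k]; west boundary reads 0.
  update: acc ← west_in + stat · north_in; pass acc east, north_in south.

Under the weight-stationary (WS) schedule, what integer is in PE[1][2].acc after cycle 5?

PE[1][2].acc = 28

WS 3×3: PE[1][2] cycle-by-cycle (with neighbour feeds):
  c0 r0c2: 0 / 0 / 0
  c0 r1c1: 0 / 0 / 0
  c0 r1c2: 0 / 0 / 0
  c1 r0c2: 0 / 0 / 0
  c1 r1c1: 0 / 0 / 0
  c1 r1c2: 0 / 0 / 0
  c2 r0c2: 7 / 7 / 7
  c2 r1c1: 21 / 7 / 21
  c2 r1c2: 0 / 0 / 0
  c3 r0c2: 2 / 2 / 2
  c3 r1c1: 10 / 6 / 10
  c3 r1c2: 49 / 7 / 49
  c4 r0c2: 4 / 4 / 4
  c4 r1c1: 12 / 4 / 12
  c4 r1c2: 38 / 6 / 38
  c5 r0c2: 0 / 0 / 0
  c5 r1c1: 0 / 0 / 0
  c5 r1c2: 28 / 4 / 28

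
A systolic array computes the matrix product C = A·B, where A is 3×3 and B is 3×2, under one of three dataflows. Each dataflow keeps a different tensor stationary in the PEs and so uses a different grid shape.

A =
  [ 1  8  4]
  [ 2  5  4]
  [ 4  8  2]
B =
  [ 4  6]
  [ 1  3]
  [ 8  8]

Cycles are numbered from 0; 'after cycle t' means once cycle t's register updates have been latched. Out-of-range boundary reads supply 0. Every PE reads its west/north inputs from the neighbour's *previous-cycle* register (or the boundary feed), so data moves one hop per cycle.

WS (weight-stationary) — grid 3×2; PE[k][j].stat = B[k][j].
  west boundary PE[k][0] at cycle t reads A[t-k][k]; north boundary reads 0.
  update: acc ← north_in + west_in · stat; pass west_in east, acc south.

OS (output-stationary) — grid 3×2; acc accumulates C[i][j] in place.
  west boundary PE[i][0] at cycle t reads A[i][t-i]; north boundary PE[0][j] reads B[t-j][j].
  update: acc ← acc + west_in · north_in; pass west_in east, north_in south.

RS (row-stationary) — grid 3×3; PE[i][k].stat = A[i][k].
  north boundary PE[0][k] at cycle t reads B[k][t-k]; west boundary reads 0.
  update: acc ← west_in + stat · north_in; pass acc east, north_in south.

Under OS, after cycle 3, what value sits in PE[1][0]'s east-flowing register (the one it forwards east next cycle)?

register = 4

OS on a 3×2 grid — tracing PE[1][0] and its feeders:
  step 0 · PE0,0: acc=4; fwd→1 fwd↓4
  step 0 · PE1,0: acc=0; fwd→0 fwd↓0
  step 1 · PE0,0: acc=12; fwd→8 fwd↓1
  step 1 · PE1,0: acc=8; fwd→2 fwd↓4
  step 2 · PE0,0: acc=44; fwd→4 fwd↓8
  step 2 · PE1,0: acc=13; fwd→5 fwd↓1
  step 3 · PE0,0: acc=44; fwd→0 fwd↓0
  step 3 · PE1,0: acc=45; fwd→4 fwd↓8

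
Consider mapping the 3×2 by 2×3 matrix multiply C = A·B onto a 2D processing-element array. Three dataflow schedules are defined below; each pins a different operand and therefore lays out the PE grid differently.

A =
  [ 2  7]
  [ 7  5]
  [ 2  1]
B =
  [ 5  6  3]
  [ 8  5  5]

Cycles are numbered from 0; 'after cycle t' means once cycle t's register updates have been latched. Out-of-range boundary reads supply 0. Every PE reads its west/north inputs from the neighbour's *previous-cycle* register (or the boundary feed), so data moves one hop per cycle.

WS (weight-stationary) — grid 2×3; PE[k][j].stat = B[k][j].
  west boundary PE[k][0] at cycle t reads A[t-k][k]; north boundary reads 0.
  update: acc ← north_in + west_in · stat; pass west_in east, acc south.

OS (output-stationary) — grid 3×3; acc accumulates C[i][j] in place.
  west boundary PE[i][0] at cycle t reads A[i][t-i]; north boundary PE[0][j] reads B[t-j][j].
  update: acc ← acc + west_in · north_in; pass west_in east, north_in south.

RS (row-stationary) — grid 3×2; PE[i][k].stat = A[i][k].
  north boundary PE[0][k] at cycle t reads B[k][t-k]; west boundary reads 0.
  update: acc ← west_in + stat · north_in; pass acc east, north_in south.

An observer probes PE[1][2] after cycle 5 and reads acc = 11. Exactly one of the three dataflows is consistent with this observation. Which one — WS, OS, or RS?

dataflow = WS

Under WS (2×3), PE[1][2]:
  cycle 0: PE[1][2] → acc 0, east 0, south 0
  cycle 1: PE[1][2] → acc 0, east 0, south 0
  cycle 2: PE[1][2] → acc 0, east 0, south 0
  cycle 3: PE[1][2] → acc 41, east 7, south 41
  cycle 4: PE[1][2] → acc 46, east 5, south 46
  cycle 5: PE[1][2] → acc 11, east 1, south 11
Under OS (3×3), PE[1][2]:
  cycle 0: PE[1][2] → acc 0, east 0, south 0
  cycle 1: PE[1][2] → acc 0, east 0, south 0
  cycle 2: PE[1][2] → acc 0, east 0, south 0
  cycle 3: PE[1][2] → acc 21, east 7, south 3
  cycle 4: PE[1][2] → acc 46, east 5, south 5
  cycle 5: PE[1][2] → acc 46, east 0, south 0
RS: PE[1][2] is outside its 3×2 grid.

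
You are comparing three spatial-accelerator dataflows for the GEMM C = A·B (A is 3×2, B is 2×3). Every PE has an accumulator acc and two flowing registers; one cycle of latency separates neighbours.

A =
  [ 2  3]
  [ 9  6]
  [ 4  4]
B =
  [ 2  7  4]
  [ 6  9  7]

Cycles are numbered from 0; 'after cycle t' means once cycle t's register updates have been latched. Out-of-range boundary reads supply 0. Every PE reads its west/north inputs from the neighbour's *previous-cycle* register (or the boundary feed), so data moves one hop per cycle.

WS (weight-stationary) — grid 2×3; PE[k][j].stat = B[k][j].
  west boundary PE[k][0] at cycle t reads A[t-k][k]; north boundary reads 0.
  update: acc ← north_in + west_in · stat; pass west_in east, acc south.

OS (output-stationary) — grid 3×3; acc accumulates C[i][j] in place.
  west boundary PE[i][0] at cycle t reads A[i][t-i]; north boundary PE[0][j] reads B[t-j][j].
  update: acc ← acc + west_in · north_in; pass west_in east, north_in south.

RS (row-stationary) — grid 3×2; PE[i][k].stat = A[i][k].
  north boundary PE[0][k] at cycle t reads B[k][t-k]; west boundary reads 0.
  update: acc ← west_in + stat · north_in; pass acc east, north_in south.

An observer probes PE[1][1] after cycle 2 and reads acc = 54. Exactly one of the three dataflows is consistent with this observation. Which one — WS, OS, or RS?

dataflow = RS

WS (2×3 grid), PE[1][1]:
  c0 r1c1: 0 / 0 / 0
  c1 r1c1: 0 / 0 / 0
  c2 r1c1: 41 / 3 / 41
OS (3×3 grid), PE[1][1]:
  c0 r1c1: 0 / 0 / 0
  c1 r1c1: 0 / 0 / 0
  c2 r1c1: 63 / 9 / 7
RS (3×2 grid), PE[1][1]:
  c0 r1c1: 0 / 0 / 0
  c1 r1c1: 0 / 0 / 0
  c2 r1c1: 54 / 54 / 6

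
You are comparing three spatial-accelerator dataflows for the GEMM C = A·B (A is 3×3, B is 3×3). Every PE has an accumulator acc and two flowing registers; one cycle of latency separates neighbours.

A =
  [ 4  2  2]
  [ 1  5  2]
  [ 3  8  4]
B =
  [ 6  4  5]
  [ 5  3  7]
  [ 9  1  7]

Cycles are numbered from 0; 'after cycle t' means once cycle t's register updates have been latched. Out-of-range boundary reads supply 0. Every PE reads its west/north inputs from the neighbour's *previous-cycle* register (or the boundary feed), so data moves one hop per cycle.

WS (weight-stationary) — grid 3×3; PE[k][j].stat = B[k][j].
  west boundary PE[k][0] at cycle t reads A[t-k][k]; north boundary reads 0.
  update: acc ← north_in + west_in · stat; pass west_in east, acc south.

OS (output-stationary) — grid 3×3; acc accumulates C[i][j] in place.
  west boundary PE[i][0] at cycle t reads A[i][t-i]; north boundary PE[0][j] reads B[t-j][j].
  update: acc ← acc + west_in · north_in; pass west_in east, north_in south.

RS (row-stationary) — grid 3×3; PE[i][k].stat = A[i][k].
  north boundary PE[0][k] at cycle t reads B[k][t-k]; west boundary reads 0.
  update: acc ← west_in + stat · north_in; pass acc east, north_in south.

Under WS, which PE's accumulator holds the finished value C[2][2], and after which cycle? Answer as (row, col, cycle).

WS: C[2][2] accumulates in PE[2][2]:
  [0] (2,2) acc=0 (h:0 v:0)
  [1] (2,2) acc=0 (h:0 v:0)
  [2] (2,2) acc=0 (h:0 v:0)
  [3] (2,2) acc=0 (h:0 v:0)
  [4] (2,2) acc=48 (h:2 v:48)
  [5] (2,2) acc=54 (h:2 v:54)
  [6] (2,2) acc=99 (h:4 v:99)

(row, col, cycle) = (2, 2, 6)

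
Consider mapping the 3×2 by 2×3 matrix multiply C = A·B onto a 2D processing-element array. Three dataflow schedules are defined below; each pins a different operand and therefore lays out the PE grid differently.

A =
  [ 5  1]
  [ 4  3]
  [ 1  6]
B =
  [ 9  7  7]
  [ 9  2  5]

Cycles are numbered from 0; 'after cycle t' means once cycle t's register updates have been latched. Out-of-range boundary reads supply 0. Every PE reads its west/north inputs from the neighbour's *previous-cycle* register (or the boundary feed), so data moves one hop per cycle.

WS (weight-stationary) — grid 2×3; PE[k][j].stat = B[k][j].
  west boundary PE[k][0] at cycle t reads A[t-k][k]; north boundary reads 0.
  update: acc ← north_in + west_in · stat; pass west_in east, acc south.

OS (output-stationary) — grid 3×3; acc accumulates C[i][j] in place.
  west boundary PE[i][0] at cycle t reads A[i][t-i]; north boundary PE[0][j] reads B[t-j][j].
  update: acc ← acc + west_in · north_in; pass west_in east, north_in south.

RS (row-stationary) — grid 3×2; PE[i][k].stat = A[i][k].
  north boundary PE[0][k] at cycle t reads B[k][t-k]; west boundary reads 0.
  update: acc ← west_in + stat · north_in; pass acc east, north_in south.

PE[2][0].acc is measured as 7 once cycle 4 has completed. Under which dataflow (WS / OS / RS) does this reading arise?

WS: PE[2][0] is outside its 2×3 grid.
— OS: 3×3; PE[2][0] trace:
  step 0 · PE2,0: acc=0; fwd→0 fwd↓0
  step 1 · PE2,0: acc=0; fwd→0 fwd↓0
  step 2 · PE2,0: acc=9; fwd→1 fwd↓9
  step 3 · PE2,0: acc=63; fwd→6 fwd↓9
  step 4 · PE2,0: acc=63; fwd→0 fwd↓0
— RS: 3×2; PE[2][0] trace:
  step 0 · PE2,0: acc=0; fwd→0 fwd↓0
  step 1 · PE2,0: acc=0; fwd→0 fwd↓0
  step 2 · PE2,0: acc=9; fwd→9 fwd↓9
  step 3 · PE2,0: acc=7; fwd→7 fwd↓7
  step 4 · PE2,0: acc=7; fwd→7 fwd↓7

dataflow = RS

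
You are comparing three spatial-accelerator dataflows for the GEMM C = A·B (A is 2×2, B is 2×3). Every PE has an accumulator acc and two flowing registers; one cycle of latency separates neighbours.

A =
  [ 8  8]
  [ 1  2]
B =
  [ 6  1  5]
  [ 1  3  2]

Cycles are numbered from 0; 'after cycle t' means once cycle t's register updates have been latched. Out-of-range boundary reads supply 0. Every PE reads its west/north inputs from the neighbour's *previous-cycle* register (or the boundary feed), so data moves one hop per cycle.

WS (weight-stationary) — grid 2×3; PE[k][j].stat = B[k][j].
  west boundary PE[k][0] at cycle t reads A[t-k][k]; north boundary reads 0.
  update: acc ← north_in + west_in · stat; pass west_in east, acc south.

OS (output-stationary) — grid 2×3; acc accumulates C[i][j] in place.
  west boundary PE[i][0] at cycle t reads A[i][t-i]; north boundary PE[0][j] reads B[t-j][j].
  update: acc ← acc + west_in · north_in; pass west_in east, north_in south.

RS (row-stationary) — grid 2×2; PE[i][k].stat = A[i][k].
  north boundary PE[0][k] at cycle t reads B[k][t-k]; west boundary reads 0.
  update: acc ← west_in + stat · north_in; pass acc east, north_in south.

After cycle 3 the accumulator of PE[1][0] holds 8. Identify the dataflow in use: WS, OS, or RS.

— WS: 2×3; PE[1][0] trace:
  @0  [1,0]  acc 0  |  →0  ↓0
  @1  [1,0]  acc 56  |  →8  ↓56
  @2  [1,0]  acc 8  |  →2  ↓8
  @3  [1,0]  acc 0  |  →0  ↓0
— OS: 2×3; PE[1][0] trace:
  @0  [1,0]  acc 0  |  →0  ↓0
  @1  [1,0]  acc 6  |  →1  ↓6
  @2  [1,0]  acc 8  |  →2  ↓1
  @3  [1,0]  acc 8  |  →0  ↓0
— RS: 2×2; PE[1][0] trace:
  @0  [1,0]  acc 0  |  →0  ↓0
  @1  [1,0]  acc 6  |  →6  ↓6
  @2  [1,0]  acc 1  |  →1  ↓1
  @3  [1,0]  acc 5  |  →5  ↓5

dataflow = OS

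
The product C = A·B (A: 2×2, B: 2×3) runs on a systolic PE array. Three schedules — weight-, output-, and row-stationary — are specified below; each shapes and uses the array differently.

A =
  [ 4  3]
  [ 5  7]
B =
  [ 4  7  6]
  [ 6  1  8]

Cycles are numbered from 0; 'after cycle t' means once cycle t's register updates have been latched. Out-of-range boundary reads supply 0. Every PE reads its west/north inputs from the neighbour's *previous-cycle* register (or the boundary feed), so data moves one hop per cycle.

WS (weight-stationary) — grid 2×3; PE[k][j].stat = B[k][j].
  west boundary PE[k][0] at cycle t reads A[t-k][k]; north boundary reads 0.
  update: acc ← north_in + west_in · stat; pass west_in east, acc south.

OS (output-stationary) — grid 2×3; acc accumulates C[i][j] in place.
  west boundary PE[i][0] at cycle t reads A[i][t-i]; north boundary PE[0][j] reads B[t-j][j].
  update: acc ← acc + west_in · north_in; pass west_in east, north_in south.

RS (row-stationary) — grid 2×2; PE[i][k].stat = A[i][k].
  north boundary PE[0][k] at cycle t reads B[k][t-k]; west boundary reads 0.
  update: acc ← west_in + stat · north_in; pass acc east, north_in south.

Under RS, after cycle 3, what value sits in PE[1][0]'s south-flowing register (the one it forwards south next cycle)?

RS 2×2: PE[1][0] cycle-by-cycle (with neighbour feeds):
  step 0 · PE0,0: acc=16; fwd→16 fwd↓4
  step 0 · PE1,0: acc=0; fwd→0 fwd↓0
  step 1 · PE0,0: acc=28; fwd→28 fwd↓7
  step 1 · PE1,0: acc=20; fwd→20 fwd↓4
  step 2 · PE0,0: acc=24; fwd→24 fwd↓6
  step 2 · PE1,0: acc=35; fwd→35 fwd↓7
  step 3 · PE0,0: acc=0; fwd→0 fwd↓0
  step 3 · PE1,0: acc=30; fwd→30 fwd↓6

register = 6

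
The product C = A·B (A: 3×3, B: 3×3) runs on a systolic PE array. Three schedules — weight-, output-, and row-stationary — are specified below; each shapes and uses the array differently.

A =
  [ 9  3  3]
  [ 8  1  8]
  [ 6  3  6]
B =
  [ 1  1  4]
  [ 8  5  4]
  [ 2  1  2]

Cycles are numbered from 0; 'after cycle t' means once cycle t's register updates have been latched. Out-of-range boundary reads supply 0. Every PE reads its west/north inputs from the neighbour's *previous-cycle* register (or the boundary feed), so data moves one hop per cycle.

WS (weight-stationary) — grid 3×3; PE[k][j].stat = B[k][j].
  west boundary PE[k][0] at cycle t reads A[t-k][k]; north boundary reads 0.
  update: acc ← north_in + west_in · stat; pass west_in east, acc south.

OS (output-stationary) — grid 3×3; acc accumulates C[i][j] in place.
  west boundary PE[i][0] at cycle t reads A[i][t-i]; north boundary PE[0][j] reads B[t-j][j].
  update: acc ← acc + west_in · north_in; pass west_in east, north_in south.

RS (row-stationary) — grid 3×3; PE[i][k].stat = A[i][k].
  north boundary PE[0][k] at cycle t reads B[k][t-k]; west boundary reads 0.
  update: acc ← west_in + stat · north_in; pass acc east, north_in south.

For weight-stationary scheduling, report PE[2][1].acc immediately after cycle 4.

PE[2][1].acc = 21

WS (3×3). Following PE[2][1] plus its west/north inputs:
  [0] (1,1) acc=0 (h:0 v:0)
  [0] (2,0) acc=0 (h:0 v:0)
  [0] (2,1) acc=0 (h:0 v:0)
  [1] (1,1) acc=0 (h:0 v:0)
  [1] (2,0) acc=0 (h:0 v:0)
  [1] (2,1) acc=0 (h:0 v:0)
  [2] (1,1) acc=24 (h:3 v:24)
  [2] (2,0) acc=39 (h:3 v:39)
  [2] (2,1) acc=0 (h:0 v:0)
  [3] (1,1) acc=13 (h:1 v:13)
  [3] (2,0) acc=32 (h:8 v:32)
  [3] (2,1) acc=27 (h:3 v:27)
  [4] (1,1) acc=21 (h:3 v:21)
  [4] (2,0) acc=42 (h:6 v:42)
  [4] (2,1) acc=21 (h:8 v:21)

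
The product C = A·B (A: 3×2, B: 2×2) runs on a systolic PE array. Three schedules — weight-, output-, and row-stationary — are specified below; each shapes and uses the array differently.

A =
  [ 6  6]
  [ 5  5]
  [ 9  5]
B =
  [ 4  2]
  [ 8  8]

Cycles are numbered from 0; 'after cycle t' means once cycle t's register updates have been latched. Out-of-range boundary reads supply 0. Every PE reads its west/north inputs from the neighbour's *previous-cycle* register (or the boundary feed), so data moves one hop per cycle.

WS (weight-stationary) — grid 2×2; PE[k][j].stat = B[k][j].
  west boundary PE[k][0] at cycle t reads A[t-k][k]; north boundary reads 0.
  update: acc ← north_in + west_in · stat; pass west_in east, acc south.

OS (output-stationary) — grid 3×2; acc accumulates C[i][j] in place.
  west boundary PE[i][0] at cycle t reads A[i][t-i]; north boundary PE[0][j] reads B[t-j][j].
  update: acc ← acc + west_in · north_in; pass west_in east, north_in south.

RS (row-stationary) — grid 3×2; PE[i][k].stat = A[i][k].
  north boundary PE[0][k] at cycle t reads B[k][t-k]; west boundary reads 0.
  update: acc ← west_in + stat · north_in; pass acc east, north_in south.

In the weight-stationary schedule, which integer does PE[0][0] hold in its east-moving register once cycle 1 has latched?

WS on a 2×2 grid — tracing PE[0][0] and its feeders:
  step 0 · PE0,0: acc=24; fwd→6 fwd↓24
  step 1 · PE0,0: acc=20; fwd→5 fwd↓20

register = 5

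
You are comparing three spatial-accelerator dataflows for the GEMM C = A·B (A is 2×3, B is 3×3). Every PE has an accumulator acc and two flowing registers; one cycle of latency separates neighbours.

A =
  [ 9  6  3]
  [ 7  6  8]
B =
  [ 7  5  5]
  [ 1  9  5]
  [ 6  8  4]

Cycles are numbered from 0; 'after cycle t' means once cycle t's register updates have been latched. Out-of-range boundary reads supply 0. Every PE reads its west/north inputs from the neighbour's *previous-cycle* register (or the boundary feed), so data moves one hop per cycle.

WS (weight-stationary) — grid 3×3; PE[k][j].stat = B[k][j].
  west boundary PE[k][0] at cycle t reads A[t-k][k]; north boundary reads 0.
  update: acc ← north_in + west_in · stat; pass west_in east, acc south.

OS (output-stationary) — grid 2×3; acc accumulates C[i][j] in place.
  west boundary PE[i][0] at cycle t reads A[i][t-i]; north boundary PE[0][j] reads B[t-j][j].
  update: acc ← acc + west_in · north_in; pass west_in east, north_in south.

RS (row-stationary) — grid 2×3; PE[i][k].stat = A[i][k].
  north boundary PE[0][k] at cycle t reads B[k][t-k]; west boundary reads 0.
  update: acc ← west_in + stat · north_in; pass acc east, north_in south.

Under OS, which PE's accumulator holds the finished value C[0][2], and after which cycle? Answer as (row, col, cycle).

OS: C[0][2] accumulates in PE[0][2]:
  @0  [0,2]  acc 0  |  →0  ↓0
  @1  [0,2]  acc 0  |  →0  ↓0
  @2  [0,2]  acc 45  |  →9  ↓5
  @3  [0,2]  acc 75  |  →6  ↓5
  @4  [0,2]  acc 87  |  →3  ↓4

(row, col, cycle) = (0, 2, 4)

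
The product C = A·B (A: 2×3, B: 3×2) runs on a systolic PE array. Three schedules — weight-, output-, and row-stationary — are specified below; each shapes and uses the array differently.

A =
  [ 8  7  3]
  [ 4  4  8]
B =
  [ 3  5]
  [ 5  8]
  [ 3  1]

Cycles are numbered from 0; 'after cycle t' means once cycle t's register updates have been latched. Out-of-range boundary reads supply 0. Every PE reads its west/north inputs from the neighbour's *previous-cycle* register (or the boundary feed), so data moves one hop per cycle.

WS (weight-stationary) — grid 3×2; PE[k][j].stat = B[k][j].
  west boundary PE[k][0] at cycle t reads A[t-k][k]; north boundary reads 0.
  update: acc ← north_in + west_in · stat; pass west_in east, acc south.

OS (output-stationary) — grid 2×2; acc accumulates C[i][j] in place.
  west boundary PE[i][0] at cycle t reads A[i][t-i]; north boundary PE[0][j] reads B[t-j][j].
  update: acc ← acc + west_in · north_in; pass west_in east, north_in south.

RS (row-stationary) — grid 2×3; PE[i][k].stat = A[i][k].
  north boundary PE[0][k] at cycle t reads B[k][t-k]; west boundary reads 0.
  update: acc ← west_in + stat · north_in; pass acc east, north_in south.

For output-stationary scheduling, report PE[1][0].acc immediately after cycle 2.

PE[1][0].acc = 32

OS 2×2: PE[1][0] cycle-by-cycle (with neighbour feeds):
  [0] (0,0) acc=24 (h:8 v:3)
  [0] (1,0) acc=0 (h:0 v:0)
  [1] (0,0) acc=59 (h:7 v:5)
  [1] (1,0) acc=12 (h:4 v:3)
  [2] (0,0) acc=68 (h:3 v:3)
  [2] (1,0) acc=32 (h:4 v:5)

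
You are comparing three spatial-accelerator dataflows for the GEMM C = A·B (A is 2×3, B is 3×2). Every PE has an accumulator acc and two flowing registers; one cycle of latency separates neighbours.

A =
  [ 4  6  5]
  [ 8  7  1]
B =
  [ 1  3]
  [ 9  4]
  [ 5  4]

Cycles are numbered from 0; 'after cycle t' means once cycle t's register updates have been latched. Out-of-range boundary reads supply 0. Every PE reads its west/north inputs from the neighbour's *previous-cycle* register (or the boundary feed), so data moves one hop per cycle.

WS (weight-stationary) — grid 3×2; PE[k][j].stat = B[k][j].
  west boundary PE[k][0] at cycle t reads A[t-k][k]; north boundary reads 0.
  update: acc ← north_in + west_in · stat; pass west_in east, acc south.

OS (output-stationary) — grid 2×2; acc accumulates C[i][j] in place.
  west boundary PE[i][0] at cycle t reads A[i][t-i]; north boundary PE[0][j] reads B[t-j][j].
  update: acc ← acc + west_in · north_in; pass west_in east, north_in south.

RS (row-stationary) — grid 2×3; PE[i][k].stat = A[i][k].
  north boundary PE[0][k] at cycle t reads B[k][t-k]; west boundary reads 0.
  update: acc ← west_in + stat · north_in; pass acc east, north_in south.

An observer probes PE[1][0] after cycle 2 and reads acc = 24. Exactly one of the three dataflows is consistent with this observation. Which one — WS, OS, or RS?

dataflow = RS

WS [3×2] PE[1][0] across cycles:
  c0 r1c0: 0 / 0 / 0
  c1 r1c0: 58 / 6 / 58
  c2 r1c0: 71 / 7 / 71
OS [2×2] PE[1][0] across cycles:
  c0 r1c0: 0 / 0 / 0
  c1 r1c0: 8 / 8 / 1
  c2 r1c0: 71 / 7 / 9
RS [2×3] PE[1][0] across cycles:
  c0 r1c0: 0 / 0 / 0
  c1 r1c0: 8 / 8 / 1
  c2 r1c0: 24 / 24 / 3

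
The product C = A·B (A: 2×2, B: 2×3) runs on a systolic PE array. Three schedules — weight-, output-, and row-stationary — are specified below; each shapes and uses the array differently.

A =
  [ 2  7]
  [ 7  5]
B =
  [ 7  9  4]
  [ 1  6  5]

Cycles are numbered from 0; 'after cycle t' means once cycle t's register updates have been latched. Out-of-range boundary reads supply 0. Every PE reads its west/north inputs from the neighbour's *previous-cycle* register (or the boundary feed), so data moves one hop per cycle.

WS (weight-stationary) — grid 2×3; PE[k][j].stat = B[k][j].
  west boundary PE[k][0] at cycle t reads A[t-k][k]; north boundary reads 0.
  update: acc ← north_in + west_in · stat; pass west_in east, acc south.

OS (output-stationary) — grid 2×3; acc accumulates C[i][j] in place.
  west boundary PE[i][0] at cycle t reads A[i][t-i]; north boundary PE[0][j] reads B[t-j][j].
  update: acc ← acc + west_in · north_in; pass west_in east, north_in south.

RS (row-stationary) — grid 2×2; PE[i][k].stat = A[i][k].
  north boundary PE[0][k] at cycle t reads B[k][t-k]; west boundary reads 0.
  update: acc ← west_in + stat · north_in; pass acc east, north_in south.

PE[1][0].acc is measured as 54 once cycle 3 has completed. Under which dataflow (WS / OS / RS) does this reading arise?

dataflow = OS

Under WS (2×3), PE[1][0]:
  @0  [1,0]  acc 0  |  →0  ↓0
  @1  [1,0]  acc 21  |  →7  ↓21
  @2  [1,0]  acc 54  |  →5  ↓54
  @3  [1,0]  acc 0  |  →0  ↓0
Under OS (2×3), PE[1][0]:
  @0  [1,0]  acc 0  |  →0  ↓0
  @1  [1,0]  acc 49  |  →7  ↓7
  @2  [1,0]  acc 54  |  →5  ↓1
  @3  [1,0]  acc 54  |  →0  ↓0
Under RS (2×2), PE[1][0]:
  @0  [1,0]  acc 0  |  →0  ↓0
  @1  [1,0]  acc 49  |  →49  ↓7
  @2  [1,0]  acc 63  |  →63  ↓9
  @3  [1,0]  acc 28  |  →28  ↓4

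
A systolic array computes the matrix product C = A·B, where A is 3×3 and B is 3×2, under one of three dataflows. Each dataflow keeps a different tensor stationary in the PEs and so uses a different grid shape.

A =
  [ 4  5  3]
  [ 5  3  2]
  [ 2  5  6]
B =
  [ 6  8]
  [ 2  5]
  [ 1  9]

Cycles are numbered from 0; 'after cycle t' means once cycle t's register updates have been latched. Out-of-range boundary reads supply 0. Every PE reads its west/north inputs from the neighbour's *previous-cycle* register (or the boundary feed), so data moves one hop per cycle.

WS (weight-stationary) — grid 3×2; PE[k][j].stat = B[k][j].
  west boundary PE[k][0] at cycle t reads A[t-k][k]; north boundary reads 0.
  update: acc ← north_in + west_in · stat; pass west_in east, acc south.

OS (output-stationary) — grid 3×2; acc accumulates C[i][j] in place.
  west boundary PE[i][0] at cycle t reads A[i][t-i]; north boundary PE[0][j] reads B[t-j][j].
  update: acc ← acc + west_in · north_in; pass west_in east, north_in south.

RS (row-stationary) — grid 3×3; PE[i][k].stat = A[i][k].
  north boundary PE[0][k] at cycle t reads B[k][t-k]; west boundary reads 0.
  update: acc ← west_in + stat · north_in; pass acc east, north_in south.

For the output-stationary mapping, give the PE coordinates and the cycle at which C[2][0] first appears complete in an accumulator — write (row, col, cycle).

OS: C[2][0] accumulates in PE[2][0]:
  @0  [2,0]  acc 0  |  →0  ↓0
  @1  [2,0]  acc 0  |  →0  ↓0
  @2  [2,0]  acc 12  |  →2  ↓6
  @3  [2,0]  acc 22  |  →5  ↓2
  @4  [2,0]  acc 28  |  →6  ↓1

(row, col, cycle) = (2, 0, 4)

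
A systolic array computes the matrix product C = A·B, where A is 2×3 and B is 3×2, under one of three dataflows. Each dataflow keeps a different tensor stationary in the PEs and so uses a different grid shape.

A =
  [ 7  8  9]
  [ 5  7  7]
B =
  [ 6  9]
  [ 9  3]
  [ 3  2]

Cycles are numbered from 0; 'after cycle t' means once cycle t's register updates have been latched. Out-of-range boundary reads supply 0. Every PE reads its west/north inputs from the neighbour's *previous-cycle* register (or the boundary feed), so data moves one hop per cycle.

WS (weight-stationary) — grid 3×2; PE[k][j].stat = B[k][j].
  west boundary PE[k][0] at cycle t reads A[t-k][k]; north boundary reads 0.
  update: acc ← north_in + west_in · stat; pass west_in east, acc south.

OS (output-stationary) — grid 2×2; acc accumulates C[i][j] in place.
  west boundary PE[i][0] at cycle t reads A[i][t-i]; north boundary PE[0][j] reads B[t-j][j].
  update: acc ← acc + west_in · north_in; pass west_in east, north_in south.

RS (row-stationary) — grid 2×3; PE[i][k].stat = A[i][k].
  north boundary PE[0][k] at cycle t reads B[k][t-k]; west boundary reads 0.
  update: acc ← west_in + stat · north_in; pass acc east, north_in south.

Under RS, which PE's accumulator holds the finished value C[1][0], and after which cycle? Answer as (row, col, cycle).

(row, col, cycle) = (1, 2, 3)

RS — PE[1][2] is where C[1][0] collects:
  step 0 · PE1,2: acc=0; fwd→0 fwd↓0
  step 1 · PE1,2: acc=0; fwd→0 fwd↓0
  step 2 · PE1,2: acc=0; fwd→0 fwd↓0
  step 3 · PE1,2: acc=114; fwd→114 fwd↓3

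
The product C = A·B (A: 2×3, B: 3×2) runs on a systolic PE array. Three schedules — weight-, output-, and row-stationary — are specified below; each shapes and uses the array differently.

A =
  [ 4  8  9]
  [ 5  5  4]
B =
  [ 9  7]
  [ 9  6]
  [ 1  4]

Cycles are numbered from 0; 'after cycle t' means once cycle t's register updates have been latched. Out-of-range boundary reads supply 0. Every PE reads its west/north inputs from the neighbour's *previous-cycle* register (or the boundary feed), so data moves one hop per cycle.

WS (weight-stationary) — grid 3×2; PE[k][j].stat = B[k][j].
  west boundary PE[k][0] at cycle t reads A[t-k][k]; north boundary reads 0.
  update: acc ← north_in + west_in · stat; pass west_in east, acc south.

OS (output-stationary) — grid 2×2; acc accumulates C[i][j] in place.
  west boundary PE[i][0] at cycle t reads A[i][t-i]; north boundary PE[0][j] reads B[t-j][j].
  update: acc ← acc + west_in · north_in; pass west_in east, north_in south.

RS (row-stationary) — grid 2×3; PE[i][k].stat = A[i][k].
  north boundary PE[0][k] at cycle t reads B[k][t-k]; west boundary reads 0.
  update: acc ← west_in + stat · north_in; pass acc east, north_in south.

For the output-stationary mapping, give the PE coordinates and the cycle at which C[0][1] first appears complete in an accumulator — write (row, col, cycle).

(row, col, cycle) = (0, 1, 3)

Under OS, C[0][1] lands at PE[0][1]:
  @0  [0,1]  acc 0  |  →0  ↓0
  @1  [0,1]  acc 28  |  →4  ↓7
  @2  [0,1]  acc 76  |  →8  ↓6
  @3  [0,1]  acc 112  |  →9  ↓4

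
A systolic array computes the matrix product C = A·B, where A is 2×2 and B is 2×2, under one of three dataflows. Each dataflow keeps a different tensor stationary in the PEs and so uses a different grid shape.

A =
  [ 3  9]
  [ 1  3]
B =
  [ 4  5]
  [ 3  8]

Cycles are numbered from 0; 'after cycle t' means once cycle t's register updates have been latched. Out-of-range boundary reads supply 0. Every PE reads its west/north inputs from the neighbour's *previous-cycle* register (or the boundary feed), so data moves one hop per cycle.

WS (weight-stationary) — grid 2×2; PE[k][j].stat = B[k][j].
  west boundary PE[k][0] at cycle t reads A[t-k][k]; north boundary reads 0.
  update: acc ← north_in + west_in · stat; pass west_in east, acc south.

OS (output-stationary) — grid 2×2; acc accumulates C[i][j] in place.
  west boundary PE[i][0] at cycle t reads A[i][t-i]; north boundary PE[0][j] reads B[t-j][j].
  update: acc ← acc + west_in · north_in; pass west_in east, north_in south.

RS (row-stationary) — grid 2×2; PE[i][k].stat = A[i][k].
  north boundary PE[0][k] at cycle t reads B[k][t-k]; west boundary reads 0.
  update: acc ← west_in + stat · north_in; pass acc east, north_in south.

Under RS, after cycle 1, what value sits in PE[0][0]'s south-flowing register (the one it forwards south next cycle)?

Tracing RS — 2×2 array, target PE[0][0]:
  [0] (0,0) acc=12 (h:12 v:4)
  [1] (0,0) acc=15 (h:15 v:5)

register = 5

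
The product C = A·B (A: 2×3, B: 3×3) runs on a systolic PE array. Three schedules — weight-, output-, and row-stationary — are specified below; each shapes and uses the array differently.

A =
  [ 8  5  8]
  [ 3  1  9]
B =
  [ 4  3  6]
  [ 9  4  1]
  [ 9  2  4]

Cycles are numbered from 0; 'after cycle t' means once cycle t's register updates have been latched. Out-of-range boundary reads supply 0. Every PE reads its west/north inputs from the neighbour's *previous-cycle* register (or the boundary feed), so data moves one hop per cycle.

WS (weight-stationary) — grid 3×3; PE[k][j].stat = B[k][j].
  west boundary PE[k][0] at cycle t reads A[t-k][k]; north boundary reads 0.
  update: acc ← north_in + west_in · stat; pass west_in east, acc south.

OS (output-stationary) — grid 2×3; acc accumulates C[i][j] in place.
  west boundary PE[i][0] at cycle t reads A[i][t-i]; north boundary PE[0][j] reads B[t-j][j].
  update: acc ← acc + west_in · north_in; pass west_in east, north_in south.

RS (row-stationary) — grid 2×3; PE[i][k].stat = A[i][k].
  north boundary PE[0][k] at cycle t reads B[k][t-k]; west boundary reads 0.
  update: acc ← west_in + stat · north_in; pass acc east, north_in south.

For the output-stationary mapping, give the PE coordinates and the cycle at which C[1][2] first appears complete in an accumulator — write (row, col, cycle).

(row, col, cycle) = (1, 2, 5)

Under OS, C[1][2] lands at PE[1][2]:
  t=0 PE[1][2]: acc=0 h=0 v=0
  t=1 PE[1][2]: acc=0 h=0 v=0
  t=2 PE[1][2]: acc=0 h=0 v=0
  t=3 PE[1][2]: acc=18 h=3 v=6
  t=4 PE[1][2]: acc=19 h=1 v=1
  t=5 PE[1][2]: acc=55 h=9 v=4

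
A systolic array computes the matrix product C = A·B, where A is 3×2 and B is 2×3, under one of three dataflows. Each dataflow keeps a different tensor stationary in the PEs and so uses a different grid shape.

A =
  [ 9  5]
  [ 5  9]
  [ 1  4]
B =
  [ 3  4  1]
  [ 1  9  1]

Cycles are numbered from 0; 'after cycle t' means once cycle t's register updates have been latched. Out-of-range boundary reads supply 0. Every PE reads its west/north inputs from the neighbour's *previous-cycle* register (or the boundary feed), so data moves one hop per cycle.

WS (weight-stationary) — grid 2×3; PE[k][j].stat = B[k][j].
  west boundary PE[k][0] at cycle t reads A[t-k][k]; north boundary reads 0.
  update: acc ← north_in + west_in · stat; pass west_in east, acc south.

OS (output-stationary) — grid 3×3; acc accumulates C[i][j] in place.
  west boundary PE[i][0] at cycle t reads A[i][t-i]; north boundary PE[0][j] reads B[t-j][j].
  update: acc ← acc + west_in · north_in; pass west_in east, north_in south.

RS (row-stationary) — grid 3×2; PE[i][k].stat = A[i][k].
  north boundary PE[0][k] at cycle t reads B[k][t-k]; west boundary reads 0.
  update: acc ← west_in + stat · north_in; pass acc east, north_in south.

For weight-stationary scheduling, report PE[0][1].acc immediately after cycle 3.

PE[0][1].acc = 4

WS (2×3). Following PE[0][1] plus its west/north inputs:
  after 0 — PE[0][0] acc=27, pass-E 9, pass-S 27
  after 0 — PE[0][1] acc=0, pass-E 0, pass-S 0
  after 1 — PE[0][0] acc=15, pass-E 5, pass-S 15
  after 1 — PE[0][1] acc=36, pass-E 9, pass-S 36
  after 2 — PE[0][0] acc=3, pass-E 1, pass-S 3
  after 2 — PE[0][1] acc=20, pass-E 5, pass-S 20
  after 3 — PE[0][0] acc=0, pass-E 0, pass-S 0
  after 3 — PE[0][1] acc=4, pass-E 1, pass-S 4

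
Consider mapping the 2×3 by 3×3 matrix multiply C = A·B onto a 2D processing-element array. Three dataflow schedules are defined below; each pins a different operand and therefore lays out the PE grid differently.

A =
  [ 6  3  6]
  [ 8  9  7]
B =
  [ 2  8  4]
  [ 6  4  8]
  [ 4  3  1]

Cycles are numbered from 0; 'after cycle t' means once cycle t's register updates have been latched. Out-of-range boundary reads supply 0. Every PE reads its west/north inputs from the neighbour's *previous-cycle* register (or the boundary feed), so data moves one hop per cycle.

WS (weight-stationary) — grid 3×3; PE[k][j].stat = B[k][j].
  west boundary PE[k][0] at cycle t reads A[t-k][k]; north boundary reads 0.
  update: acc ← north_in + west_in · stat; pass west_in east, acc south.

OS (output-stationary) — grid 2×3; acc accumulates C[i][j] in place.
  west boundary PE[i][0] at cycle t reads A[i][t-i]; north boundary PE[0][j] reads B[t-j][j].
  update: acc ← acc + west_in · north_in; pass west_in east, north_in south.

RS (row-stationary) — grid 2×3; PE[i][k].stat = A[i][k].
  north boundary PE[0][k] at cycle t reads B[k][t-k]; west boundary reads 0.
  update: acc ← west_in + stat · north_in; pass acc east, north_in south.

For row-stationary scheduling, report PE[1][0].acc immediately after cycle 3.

RS (2×3). Following PE[1][0] plus its west/north inputs:
  c0 r0c0: 12 / 12 / 2
  c0 r1c0: 0 / 0 / 0
  c1 r0c0: 48 / 48 / 8
  c1 r1c0: 16 / 16 / 2
  c2 r0c0: 24 / 24 / 4
  c2 r1c0: 64 / 64 / 8
  c3 r0c0: 0 / 0 / 0
  c3 r1c0: 32 / 32 / 4

PE[1][0].acc = 32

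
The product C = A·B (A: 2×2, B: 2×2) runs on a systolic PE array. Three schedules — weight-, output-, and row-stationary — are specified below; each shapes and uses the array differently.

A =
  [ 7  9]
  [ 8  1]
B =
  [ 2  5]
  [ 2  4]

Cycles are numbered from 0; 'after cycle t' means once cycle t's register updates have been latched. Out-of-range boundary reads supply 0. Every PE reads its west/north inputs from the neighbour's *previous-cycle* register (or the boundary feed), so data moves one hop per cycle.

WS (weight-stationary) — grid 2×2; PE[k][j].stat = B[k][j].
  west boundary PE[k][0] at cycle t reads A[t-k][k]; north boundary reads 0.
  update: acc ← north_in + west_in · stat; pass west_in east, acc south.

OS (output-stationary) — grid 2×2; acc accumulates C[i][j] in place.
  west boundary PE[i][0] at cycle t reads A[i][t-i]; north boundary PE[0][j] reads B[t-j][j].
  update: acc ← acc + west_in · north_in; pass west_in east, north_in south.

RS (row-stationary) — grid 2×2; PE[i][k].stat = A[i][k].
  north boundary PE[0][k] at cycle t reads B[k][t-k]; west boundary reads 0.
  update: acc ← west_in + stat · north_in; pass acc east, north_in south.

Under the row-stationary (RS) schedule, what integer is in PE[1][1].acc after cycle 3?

PE[1][1].acc = 44

RS 2×2: PE[1][1] cycle-by-cycle (with neighbour feeds):
  step 0 · PE0,1: acc=0; fwd→0 fwd↓0
  step 0 · PE1,0: acc=0; fwd→0 fwd↓0
  step 0 · PE1,1: acc=0; fwd→0 fwd↓0
  step 1 · PE0,1: acc=32; fwd→32 fwd↓2
  step 1 · PE1,0: acc=16; fwd→16 fwd↓2
  step 1 · PE1,1: acc=0; fwd→0 fwd↓0
  step 2 · PE0,1: acc=71; fwd→71 fwd↓4
  step 2 · PE1,0: acc=40; fwd→40 fwd↓5
  step 2 · PE1,1: acc=18; fwd→18 fwd↓2
  step 3 · PE0,1: acc=0; fwd→0 fwd↓0
  step 3 · PE1,0: acc=0; fwd→0 fwd↓0
  step 3 · PE1,1: acc=44; fwd→44 fwd↓4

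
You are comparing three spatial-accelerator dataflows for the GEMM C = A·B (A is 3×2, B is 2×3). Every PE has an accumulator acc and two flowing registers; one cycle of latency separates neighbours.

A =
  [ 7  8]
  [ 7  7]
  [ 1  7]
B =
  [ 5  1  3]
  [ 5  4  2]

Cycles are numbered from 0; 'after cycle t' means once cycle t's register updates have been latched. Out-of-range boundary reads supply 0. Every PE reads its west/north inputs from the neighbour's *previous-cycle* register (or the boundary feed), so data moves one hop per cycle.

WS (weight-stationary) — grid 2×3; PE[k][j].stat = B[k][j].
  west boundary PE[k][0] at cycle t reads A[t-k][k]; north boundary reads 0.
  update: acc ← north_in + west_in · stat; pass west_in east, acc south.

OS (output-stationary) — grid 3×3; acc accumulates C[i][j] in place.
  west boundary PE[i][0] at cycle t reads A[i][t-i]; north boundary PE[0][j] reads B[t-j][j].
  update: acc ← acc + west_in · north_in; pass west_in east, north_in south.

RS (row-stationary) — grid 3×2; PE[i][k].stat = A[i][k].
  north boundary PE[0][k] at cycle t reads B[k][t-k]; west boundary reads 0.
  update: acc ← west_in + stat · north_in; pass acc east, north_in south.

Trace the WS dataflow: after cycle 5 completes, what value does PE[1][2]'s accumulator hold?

PE[1][2].acc = 17

WS on a 2×3 grid — tracing PE[1][2] and its feeders:
  0: (0,2).acc=0  regs=<0,0>
  0: (1,1).acc=0  regs=<0,0>
  0: (1,2).acc=0  regs=<0,0>
  1: (0,2).acc=0  regs=<0,0>
  1: (1,1).acc=0  regs=<0,0>
  1: (1,2).acc=0  regs=<0,0>
  2: (0,2).acc=21  regs=<7,21>
  2: (1,1).acc=39  regs=<8,39>
  2: (1,2).acc=0  regs=<0,0>
  3: (0,2).acc=21  regs=<7,21>
  3: (1,1).acc=35  regs=<7,35>
  3: (1,2).acc=37  regs=<8,37>
  4: (0,2).acc=3  regs=<1,3>
  4: (1,1).acc=29  regs=<7,29>
  4: (1,2).acc=35  regs=<7,35>
  5: (0,2).acc=0  regs=<0,0>
  5: (1,1).acc=0  regs=<0,0>
  5: (1,2).acc=17  regs=<7,17>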